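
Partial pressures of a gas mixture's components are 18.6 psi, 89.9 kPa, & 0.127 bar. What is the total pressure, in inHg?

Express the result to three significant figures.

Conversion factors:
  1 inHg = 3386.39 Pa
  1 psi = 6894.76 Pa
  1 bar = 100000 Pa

68.2 inHg

18.6 psi × 6894.76 → 128243 Pa
89.9 kPa × 1000 → 89900 Pa
0.127 bar × 100000 → 12700 Pa
Combined: 128243 + 89900 + 12700 = 230843 Pa
In inHg: 230843 / 3386.39 = 68.1679 inHg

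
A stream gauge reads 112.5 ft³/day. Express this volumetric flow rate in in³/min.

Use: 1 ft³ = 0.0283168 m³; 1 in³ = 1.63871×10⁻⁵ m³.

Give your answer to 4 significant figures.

112.5 ft³/day × 0.0283168 m³/ft³ ÷ 86400 s/day = 3.68708×10⁻⁵ m³/s
3.68708×10⁻⁵ m³/s ÷ 1.63871×10⁻⁵ m³/in³ × 60 s/min = 134.999 in³/min

135.0 in³/min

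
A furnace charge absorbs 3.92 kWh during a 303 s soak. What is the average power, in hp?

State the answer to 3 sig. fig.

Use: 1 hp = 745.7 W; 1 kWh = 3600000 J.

62.5 hp

3.92 kWh × 3600000 → 1.4112×10⁷ J
P = E / t = 1.4112×10⁷ J / 303 s = 46574.3 W
46574.3 W ÷ (745.7 W/hp) = 62.4572 hp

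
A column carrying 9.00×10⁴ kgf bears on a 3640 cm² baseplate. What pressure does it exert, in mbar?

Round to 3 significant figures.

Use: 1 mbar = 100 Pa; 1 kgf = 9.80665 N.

9.00×10⁴ kgf × 9.80665 → 882598 N
3640 cm² × 0.0001 → 0.364 m²
P = F / A = 882598 N / 0.364 m² = 2.42472×10⁶ Pa
2.42472×10⁶ Pa ÷ (100 Pa/mbar) = 24247.2 mbar

2.42×10⁴ mbar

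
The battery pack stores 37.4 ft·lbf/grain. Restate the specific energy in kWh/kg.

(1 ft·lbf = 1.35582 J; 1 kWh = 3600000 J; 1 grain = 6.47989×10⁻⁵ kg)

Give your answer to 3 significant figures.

0.217 kWh/kg

37.4 ft·lbf/grain × 1.35582 J/ft·lbf ÷ 6.47989×10⁻⁵ kg/grain = 782539 J/kg
782539 J/kg ÷ 3600000 J/kWh = 0.217372 kWh/kg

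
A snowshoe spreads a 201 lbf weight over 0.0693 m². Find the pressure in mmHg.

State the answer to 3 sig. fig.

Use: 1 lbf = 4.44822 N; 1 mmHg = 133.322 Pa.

96.8 mmHg

201 lbf × 4.44822 = 894.092 N
P = F / A = 894.092 N / 0.0693 m² = 12901.8 Pa
12901.8 Pa ÷ (133.322 Pa/mmHg) = 96.7717 mmHg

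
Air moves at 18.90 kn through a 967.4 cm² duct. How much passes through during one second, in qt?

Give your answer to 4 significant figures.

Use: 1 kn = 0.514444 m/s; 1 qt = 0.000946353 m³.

18.90 kn × 0.514444 → 9.72299 m/s
967.4 cm² × 0.0001 → 0.09674 m²
V = v × A × t = 9.72299 m/s × 0.09674 m² × 1 s = 0.940602 m³
0.940602 m³ ÷ (0.000946353 m³/qt) = 993.923 qt

993.9 qt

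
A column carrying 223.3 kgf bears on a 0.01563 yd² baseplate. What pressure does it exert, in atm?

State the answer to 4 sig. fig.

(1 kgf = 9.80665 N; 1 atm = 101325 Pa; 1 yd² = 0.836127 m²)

1.654 atm

223.3 kgf × 9.80665 → 2189.82 N
0.01563 yd² × 0.836127 → 0.0130687 m²
P = F / A = 2189.82 N / 0.0130687 m² = 167562 Pa
167562 Pa ÷ (101325 Pa/atm) = 1.65371 atm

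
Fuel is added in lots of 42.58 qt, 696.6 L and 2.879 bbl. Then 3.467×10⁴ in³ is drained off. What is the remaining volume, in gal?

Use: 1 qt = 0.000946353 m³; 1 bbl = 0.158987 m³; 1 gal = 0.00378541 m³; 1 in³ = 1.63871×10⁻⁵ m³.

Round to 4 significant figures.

42.58 qt × 0.000946353 = 0.0402957 m³
696.6 L × 0.001 = 0.6966 m³
2.879 bbl × 0.158987 = 0.457724 m³
3.467×10⁴ in³ × 1.63871×10⁻⁵ = 0.568141 m³
Result: 0.0402957 + 0.6966 + 0.457724 − 0.568141 = 0.626479 m³
In gal: 0.626479 / 0.00378541 = 165.498 gal

165.5 gal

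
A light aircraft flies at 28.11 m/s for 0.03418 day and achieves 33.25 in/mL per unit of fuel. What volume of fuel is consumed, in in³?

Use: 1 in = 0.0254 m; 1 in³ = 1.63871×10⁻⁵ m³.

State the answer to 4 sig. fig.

5998 in³

0.03418 day → 2953.15 s
d = v × t = 28.11 × 2953.15 = 83013 m
33.25 in/mL → 844550 m/m³
V = d / (distance per unit fuel) = 83013 / 844550 = 0.0982926 m³
In in³: 0.0982926 / 1.63871×10⁻⁵ = 5998.17 in³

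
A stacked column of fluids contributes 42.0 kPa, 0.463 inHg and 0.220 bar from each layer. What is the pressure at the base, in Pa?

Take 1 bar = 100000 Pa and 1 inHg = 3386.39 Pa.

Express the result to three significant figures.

6.56×10⁴ Pa

42.0 kPa × 1000 → 42000 Pa
0.463 inHg × 3386.39 → 1567.9 Pa
0.220 bar × 100000 → 22000 Pa
Total: 42000 + 1567.9 + 22000 = 65567.9 Pa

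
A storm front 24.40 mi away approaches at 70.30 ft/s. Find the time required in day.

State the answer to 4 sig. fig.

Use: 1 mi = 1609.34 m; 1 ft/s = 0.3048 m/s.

0.02121 day

24.40 mi × 1609.34 = 39267.9 m
70.30 ft/s × 0.3048 = 21.4274 m/s
t = d / v = 39267.9 m / 21.4274 m/s = 1832.6 s
1832.6 s ÷ (86400 s/day) = 0.0212106 day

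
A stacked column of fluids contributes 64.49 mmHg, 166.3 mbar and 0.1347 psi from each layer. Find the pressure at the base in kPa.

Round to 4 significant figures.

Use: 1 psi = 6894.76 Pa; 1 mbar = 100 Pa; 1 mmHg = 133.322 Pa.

64.49 mmHg × 133.322 → 8597.94 Pa
166.3 mbar × 100 → 16630 Pa
0.1347 psi × 6894.76 → 928.724 Pa
Combined: 8597.94 + 16630 + 928.724 = 26156.7 Pa
In kPa: 26156.7 / 1000 = 26.1567 kPa

26.16 kPa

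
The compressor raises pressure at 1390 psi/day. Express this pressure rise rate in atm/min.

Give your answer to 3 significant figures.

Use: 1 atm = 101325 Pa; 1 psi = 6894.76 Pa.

1390 psi/day × 6894.76 Pa/psi ÷ 86400 s/day = 110.923 Pa/s
110.923 Pa/s ÷ 101325 Pa/atm × 60 s/min = 0.0656835 atm/min

0.0657 atm/min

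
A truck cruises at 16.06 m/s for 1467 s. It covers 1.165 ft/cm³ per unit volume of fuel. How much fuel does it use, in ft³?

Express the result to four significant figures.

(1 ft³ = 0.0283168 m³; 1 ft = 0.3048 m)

d = v × t = 16.06 × 1467 = 23560 m
1.165 ft/cm³ → 355092 m/m³
V = d / (distance per unit fuel) = 23560 / 355092 = 0.066349 m³
In ft³: 0.066349 / 0.0283168 = 2.3431 ft³

2.343 ft³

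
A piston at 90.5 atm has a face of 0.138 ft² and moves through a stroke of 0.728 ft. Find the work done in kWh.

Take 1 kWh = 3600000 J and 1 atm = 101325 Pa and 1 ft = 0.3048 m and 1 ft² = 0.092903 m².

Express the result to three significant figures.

0.00725 kWh

90.5 atm → 9.16991×10⁶ Pa
0.138 ft² → 0.0128206 m²
F = P × A = 9.16991×10⁶ × 0.0128206 = 117564 N
0.728 ft → 0.221894 m
W = F × d = 117564 × 0.221894 = 26086.7 J
In kWh: 26086.7 / 3600000 = 0.00724631 kWh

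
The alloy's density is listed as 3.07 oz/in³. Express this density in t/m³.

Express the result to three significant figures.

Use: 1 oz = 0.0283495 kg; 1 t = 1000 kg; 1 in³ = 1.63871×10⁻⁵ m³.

5.31 t/m³

3.07 oz/in³ × 0.0283495 kg/oz ÷ 1.63871×10⁻⁵ m³/in³ = 5311.07 kg/m³
5311.07 kg/m³ ÷ 1000 kg/t = 5.31107 t/m³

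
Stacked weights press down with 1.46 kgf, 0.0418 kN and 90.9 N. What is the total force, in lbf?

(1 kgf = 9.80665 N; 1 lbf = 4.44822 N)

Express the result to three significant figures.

1.46 kgf × 9.80665 = 14.3177 N
0.0418 kN × 1000 = 41.8 N
90.9 N (already N)
Combined: 14.3177 + 41.8 + 90.9 = 147.018 N
In lbf: 147.018 / 4.44822 = 33.051 lbf

33.1 lbf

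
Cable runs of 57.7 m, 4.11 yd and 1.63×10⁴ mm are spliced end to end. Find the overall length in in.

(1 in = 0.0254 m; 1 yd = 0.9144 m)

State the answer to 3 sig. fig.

57.7 m (already m)
4.11 yd × 0.9144 = 3.75818 m
1.63×10⁴ mm × 0.001 = 16.3 m
Sum: 57.7 + 3.75818 + 16.3 = 77.7582 m
In in: 77.7582 / 0.0254 = 3061.35 in

3060 in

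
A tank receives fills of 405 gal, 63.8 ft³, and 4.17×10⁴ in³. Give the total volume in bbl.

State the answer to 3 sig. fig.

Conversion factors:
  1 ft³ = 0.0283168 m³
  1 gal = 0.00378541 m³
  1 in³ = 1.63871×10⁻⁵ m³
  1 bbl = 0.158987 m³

25.3 bbl

405 gal × 0.00378541 → 1.53309 m³
63.8 ft³ × 0.0283168 → 1.80661 m³
4.17×10⁴ in³ × 1.63871×10⁻⁵ → 0.683342 m³
Combined: 1.53309 + 1.80661 + 0.683342 = 4.02304 m³
In bbl: 4.02304 / 0.158987 = 25.3042 bbl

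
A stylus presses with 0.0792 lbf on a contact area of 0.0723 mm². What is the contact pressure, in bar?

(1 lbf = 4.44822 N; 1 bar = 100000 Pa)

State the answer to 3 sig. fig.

0.0792 lbf × 4.44822 → 0.352299 N
0.0723 mm² × 10⁻⁶ → 7.23×10⁻⁸ m²
P = F / A = 0.352299 N / 7.23×10⁻⁸ m² = 4.87274×10⁶ Pa
4.87274×10⁶ Pa ÷ (100000 Pa/bar) = 48.7274 bar

48.7 bar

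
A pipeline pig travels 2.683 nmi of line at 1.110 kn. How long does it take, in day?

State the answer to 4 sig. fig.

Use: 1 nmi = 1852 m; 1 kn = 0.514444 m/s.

2.683 nmi × 1852 = 4968.92 m
1.110 kn × 0.514444 = 0.571033 m/s
t = d / v = 4968.92 m / 0.571033 m/s = 8701.63 s
8701.63 s ÷ (86400 s/day) = 0.100713 day

0.1007 day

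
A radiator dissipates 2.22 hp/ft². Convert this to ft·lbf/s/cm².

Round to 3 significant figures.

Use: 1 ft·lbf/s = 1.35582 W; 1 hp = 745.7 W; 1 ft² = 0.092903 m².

2.22 hp/ft² × 745.7 W/hp ÷ 0.092903 m²/ft² = 17819.2 W/m²
17819.2 W/m² ÷ 1.35582 W/ft·lbf/s × 0.0001 m²/cm² = 1.31427 ft·lbf/s/cm²

1.31 ft·lbf/s/cm²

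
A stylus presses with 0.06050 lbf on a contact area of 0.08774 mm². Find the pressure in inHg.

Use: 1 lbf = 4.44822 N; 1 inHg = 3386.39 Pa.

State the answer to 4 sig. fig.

0.06050 lbf × 4.44822 → 0.269117 N
0.08774 mm² × 10⁻⁶ → 8.774×10⁻⁸ m²
P = F / A = 0.269117 N / 8.774×10⁻⁸ m² = 3.06721×10⁶ Pa
3.06721×10⁶ Pa ÷ (3386.39 Pa/inHg) = 905.746 inHg

905.7 inHg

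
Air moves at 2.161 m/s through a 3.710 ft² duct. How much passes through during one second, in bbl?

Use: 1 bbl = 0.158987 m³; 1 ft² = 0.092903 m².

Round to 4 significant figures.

3.710 ft² × 0.092903 → 0.34467 m²
V = v × A × t = 2.161 m/s × 0.34467 m² × 1 s = 0.744832 m³
0.744832 m³ ÷ (0.158987 m³/bbl) = 4.68486 bbl

4.685 bbl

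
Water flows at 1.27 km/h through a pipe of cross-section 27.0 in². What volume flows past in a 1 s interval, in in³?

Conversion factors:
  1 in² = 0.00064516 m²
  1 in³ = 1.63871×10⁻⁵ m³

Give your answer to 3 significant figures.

1.27 km/h × (1/3.6) → 0.352778 m/s
27.0 in² × 0.00064516 → 0.0174193 m²
V = v × A × t = 0.352778 m/s × 0.0174193 m² × 1 s = 0.00614515 m³
0.00614515 m³ ÷ (1.63871×10⁻⁵ m³/in³) = 374.999 in³

375 in³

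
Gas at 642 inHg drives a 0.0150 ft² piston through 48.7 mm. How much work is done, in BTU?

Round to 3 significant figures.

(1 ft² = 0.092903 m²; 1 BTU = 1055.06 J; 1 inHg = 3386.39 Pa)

0.140 BTU

642 inHg → 2.17406×10⁶ Pa
0.0150 ft² → 0.00139354 m²
F = P × A = 2.17406×10⁶ × 0.00139354 = 3029.64 N
48.7 mm → 0.0487 m
W = F × d = 3029.64 × 0.0487 = 147.543 J
In BTU: 147.543 / 1055.06 = 0.139843 BTU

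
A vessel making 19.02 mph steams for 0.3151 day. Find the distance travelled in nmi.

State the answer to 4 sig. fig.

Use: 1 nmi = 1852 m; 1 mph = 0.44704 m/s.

125.0 nmi

19.02 mph × 0.44704 = 8.5027 m/s
0.3151 day × 86400 = 27224.6 s
d = v × t = 8.5027 m/s × 27224.6 s = 231483 m
231483 m ÷ (1852 m/nmi) = 124.991 nmi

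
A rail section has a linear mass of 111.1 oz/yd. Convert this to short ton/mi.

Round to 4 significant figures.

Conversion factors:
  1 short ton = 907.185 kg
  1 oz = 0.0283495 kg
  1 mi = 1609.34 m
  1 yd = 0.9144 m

6.110 short ton/mi

111.1 oz/yd × 0.0283495 kg/oz ÷ 0.9144 m/yd = 3.44448 kg/m
3.44448 kg/m ÷ 907.185 kg/short ton × 1609.34 m/mi = 6.11048 short ton/mi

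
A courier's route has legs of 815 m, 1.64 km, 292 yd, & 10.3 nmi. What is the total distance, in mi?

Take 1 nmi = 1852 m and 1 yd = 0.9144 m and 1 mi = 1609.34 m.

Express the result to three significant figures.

13.5 mi

815 m (already m)
1.64 km × 1000 = 1640 m
292 yd × 0.9144 = 267.005 m
10.3 nmi × 1852 = 19075.6 m
Combined: 815 + 1640 + 267.005 + 19075.6 = 21797.6 m
In mi: 21797.6 / 1609.34 = 13.5444 mi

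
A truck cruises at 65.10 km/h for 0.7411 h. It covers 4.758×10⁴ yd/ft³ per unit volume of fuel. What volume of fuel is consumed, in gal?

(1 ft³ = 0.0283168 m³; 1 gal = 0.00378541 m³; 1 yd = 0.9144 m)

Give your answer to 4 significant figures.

8.295 gal

65.10 km/h → 18.0833 m/s
0.7411 h → 2667.96 s
d = v × t = 18.0833 × 2667.96 = 48245.5 m
4.758×10⁴ yd/ft³ → 1.53644×10⁶ m/m³
V = d / (distance per unit fuel) = 48245.5 / 1.53644×10⁶ = 0.0314008 m³
In gal: 0.0314008 / 0.00378541 = 8.29522 gal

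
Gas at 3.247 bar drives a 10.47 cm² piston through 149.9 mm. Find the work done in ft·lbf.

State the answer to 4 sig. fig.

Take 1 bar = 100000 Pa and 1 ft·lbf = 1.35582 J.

37.59 ft·lbf

3.247 bar → 324700 Pa
10.47 cm² → 0.001047 m²
F = P × A = 324700 × 0.001047 = 339.961 N
149.9 mm → 0.1499 m
W = F × d = 339.961 × 0.1499 = 50.9602 J
In ft·lbf: 50.9602 / 1.35582 = 37.5863 ft·lbf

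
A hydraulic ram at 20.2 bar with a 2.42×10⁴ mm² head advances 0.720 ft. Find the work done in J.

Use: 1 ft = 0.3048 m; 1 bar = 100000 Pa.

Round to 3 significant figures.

20.2 bar → 2.02×10⁶ Pa
2.42×10⁴ mm² → 0.0242 m²
F = P × A = 2.02×10⁶ × 0.0242 = 48884 N
0.720 ft → 0.219456 m
W = F × d = 48884 × 0.219456 = 10727.9 J

1.07×10⁴ J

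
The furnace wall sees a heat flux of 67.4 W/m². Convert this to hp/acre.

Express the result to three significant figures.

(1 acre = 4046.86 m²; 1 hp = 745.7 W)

67.4 W/m² is already 67.4 W/m²
67.4 W/m² ÷ 745.7 W/hp × 4046.86 m²/acre = 365.775 hp/acre

366 hp/acre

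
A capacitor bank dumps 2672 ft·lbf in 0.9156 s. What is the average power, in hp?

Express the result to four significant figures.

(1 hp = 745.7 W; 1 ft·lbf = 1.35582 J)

2672 ft·lbf × 1.35582 → 3622.75 J
P = E / t = 3622.75 J / 0.9156 s = 3956.7 W
3956.7 W ÷ (745.7 W/hp) = 5.30602 hp

5.306 hp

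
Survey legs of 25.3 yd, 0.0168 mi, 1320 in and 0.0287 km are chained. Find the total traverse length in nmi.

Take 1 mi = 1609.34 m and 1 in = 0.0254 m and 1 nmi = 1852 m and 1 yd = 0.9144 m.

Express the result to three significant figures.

25.3 yd × 0.9144 = 23.1343 m
0.0168 mi × 1609.34 = 27.0369 m
1320 in × 0.0254 = 33.528 m
0.0287 km × 1000 = 28.7 m
Total: 23.1343 + 27.0369 + 33.528 + 28.7 = 112.399 m
In nmi: 112.399 / 1852 = 0.0606906 nmi

0.0607 nmi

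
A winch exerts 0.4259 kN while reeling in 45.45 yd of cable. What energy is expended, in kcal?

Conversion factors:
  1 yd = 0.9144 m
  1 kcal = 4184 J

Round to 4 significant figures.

0.4259 kN × 1000 = 425.9 N
45.45 yd × 0.9144 = 41.5595 m
W = F × d = 425.9 N × 41.5595 m = 17700.2 J
17700.2 J ÷ (4184 J/kcal) = 4.23045 kcal

4.230 kcal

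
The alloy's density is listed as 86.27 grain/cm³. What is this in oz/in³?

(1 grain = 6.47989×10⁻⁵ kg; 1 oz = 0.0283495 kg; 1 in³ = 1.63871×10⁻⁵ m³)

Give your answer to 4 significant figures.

3.231 oz/in³

86.27 grain/cm³ × 6.47989×10⁻⁵ kg/grain ÷ 10⁻⁶ m³/cm³ = 5590.2 kg/m³
5590.2 kg/m³ ÷ 0.0283495 kg/oz × 1.63871×10⁻⁵ m³/in³ = 3.23135 oz/in³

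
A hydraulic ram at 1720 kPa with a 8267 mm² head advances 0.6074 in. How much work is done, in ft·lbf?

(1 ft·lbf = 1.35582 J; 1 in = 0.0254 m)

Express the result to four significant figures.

1720 kPa → 1.72×10⁶ Pa
8267 mm² → 0.008267 m²
F = P × A = 1.72×10⁶ × 0.008267 = 14219.2 N
0.6074 in → 0.015428 m
W = F × d = 14219.2 × 0.015428 = 219.374 J
In ft·lbf: 219.374 / 1.35582 = 161.802 ft·lbf

161.8 ft·lbf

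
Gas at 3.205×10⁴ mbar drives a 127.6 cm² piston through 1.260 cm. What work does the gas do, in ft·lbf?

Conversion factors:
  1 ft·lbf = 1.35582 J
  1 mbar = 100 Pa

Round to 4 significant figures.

3.205×10⁴ mbar → 3.205×10⁶ Pa
127.6 cm² → 0.01276 m²
F = P × A = 3.205×10⁶ × 0.01276 = 40895.8 N
1.260 cm → 0.0126 m
W = F × d = 40895.8 × 0.0126 = 515.287 J
In ft·lbf: 515.287 / 1.35582 = 380.056 ft·lbf

380.1 ft·lbf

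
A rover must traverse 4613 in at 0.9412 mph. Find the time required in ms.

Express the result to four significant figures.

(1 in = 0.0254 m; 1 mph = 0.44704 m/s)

4613 in × 0.0254 → 117.17 m
0.9412 mph × 0.44704 → 0.420754 m/s
t = d / v = 117.17 m / 0.420754 m/s = 278.476 s
278.476 s ÷ (0.001 s/ms) = 278476 ms

2.785×10⁵ ms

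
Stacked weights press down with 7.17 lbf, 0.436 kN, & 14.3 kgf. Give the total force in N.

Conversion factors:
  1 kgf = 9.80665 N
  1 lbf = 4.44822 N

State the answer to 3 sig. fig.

7.17 lbf × 4.44822 = 31.8937 N
0.436 kN × 1000 = 436 N
14.3 kgf × 9.80665 = 140.235 N
Sum: 31.8937 + 436 + 140.235 = 608.129 N

608 N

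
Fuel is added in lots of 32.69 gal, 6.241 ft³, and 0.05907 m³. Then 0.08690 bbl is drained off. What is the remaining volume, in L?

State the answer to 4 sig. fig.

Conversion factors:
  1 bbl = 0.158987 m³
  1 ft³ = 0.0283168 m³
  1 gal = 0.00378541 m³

345.7 L

32.69 gal × 0.00378541 → 0.123745 m³
6.241 ft³ × 0.0283168 → 0.176725 m³
0.05907 m³ (already m³)
0.08690 bbl × 0.158987 → 0.013816 m³
Result: 0.123745 + 0.176725 + 0.05907 − 0.013816 = 0.345724 m³
In L: 0.345724 / 0.001 = 345.724 L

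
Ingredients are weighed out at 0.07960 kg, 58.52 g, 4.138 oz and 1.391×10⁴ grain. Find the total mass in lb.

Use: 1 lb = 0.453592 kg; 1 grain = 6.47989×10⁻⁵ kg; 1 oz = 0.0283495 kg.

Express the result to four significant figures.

0.07960 kg (already kg)
58.52 g × 0.001 = 0.05852 kg
4.138 oz × 0.0283495 = 0.11731 kg
1.391×10⁴ grain × 6.47989×10⁻⁵ = 0.901353 kg
Total: 0.0796 + 0.05852 + 0.11731 + 0.901353 = 1.15678 kg
In lb: 1.15678 / 0.453592 = 2.55027 lb

2.550 lb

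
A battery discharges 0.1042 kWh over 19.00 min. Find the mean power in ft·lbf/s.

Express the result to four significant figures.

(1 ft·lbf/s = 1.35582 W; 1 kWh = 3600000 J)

0.1042 kWh × 3600000 → 375120 J
19.00 min × 60 → 1140 s
P = E / t = 375120 J / 1140 s = 329.053 W
329.053 W ÷ (1.35582 W/ft·lbf/s) = 242.697 ft·lbf/s

242.7 ft·lbf/s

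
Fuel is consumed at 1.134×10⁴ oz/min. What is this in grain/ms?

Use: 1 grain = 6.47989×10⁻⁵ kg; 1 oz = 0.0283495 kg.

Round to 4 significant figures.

82.69 grain/ms

1.134×10⁴ oz/min × 0.0283495 kg/oz ÷ 60 s/min = 5.35806 kg/s
5.35806 kg/s ÷ 6.47989×10⁻⁵ kg/grain × 0.001 s/ms = 82.6875 grain/ms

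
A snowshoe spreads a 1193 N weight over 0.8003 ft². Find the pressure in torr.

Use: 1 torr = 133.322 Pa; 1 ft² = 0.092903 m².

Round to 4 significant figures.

120.4 torr

0.8003 ft² × 0.092903 = 0.0743503 m²
P = F / A = 1193 N / 0.0743503 m² = 16045.7 Pa
16045.7 Pa ÷ (133.322 Pa/torr) = 120.353 torr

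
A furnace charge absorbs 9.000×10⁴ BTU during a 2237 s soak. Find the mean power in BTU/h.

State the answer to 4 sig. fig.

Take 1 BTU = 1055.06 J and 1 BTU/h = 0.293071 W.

1.448×10⁵ BTU/h

9.000×10⁴ BTU × 1055.06 = 9.49554×10⁷ J
P = E / t = 9.49554×10⁷ J / 2237 s = 42447.7 W
42447.7 W ÷ (0.293071 W/BTU/h) = 144838 BTU/h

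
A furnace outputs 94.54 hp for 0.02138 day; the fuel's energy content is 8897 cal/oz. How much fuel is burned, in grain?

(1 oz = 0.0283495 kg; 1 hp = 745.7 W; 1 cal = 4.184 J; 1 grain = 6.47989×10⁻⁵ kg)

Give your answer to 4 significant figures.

94.54 hp → 70498.5 W
0.02138 day → 1847.23 s
E = P × t = 70498.5 × 1847.23 = 1.30227×10⁸ J
8897 cal/oz → 1.31308×10⁶ J/kg
m = E / e_s = 1.30227×10⁸ / 1.31308×10⁶ = 99.1767 kg
In grain: 99.1767 / 6.47989×10⁻⁵ = 1.53053×10⁶ grain

1.531×10⁶ grain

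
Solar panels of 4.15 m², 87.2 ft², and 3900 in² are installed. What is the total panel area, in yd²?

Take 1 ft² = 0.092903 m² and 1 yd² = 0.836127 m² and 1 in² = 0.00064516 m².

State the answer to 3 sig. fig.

4.15 m² (already m²)
87.2 ft² × 0.092903 → 8.10114 m²
3900 in² × 0.00064516 → 2.51612 m²
Total: 4.15 + 8.10114 + 2.51612 = 14.7673 m²
In yd²: 14.7673 / 0.836127 = 17.6616 yd²

17.7 yd²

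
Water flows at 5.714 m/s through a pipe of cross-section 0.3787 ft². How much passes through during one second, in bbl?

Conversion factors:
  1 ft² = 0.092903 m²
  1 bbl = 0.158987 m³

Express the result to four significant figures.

0.3787 ft² × 0.092903 = 0.0351824 m²
V = v × A × t = 5.714 m/s × 0.0351824 m² × 1 s = 0.201032 m³
0.201032 m³ ÷ (0.158987 m³/bbl) = 1.26446 bbl

1.264 bbl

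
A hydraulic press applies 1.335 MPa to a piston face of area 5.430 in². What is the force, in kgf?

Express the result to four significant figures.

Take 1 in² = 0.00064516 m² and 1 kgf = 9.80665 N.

476.9 kgf

1.335 MPa × 1000000 → 1.335×10⁶ Pa
5.430 in² × 0.00064516 → 0.00350322 m²
F = P × A = 1.335×10⁶ Pa × 0.00350322 m² = 4676.8 N
4676.8 N ÷ (9.80665 N/kgf) = 476.901 kgf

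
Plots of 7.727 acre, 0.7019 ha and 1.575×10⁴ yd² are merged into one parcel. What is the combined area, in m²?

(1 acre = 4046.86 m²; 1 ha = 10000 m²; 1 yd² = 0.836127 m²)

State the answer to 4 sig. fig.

5.146×10⁴ m²

7.727 acre × 4046.86 = 31270.1 m²
0.7019 ha × 10000 = 7019 m²
1.575×10⁴ yd² × 0.836127 = 13169 m²
Total: 31270.1 + 7019 + 13169 = 51458.1 m²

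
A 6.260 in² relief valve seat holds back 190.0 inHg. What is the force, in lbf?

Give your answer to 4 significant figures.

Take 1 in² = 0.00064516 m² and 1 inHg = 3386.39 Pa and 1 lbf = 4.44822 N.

584.2 lbf

190.0 inHg × 3386.39 → 643414 Pa
6.260 in² × 0.00064516 → 0.0040387 m²
F = P × A = 643414 Pa × 0.0040387 m² = 2598.56 N
2598.56 N ÷ (4.44822 N/lbf) = 584.18 lbf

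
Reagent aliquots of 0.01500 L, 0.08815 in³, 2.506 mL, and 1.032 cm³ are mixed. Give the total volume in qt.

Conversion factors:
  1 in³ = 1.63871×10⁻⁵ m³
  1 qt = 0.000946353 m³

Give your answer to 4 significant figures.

0.01500 L × 0.001 → 1.5×10⁻⁵ m³
0.08815 in³ × 1.63871×10⁻⁵ → 1.44452×10⁻⁶ m³
2.506 mL × 10⁻⁶ → 2.506×10⁻⁶ m³
1.032 cm³ × 10⁻⁶ → 1.032×10⁻⁶ m³
Total: 1.5×10⁻⁵ + 1.44452×10⁻⁶ + 2.506×10⁻⁶ + 1.032×10⁻⁶ = 1.99825×10⁻⁵ m³
In qt: 1.99825×10⁻⁵ / 0.000946353 = 0.0211153 qt

0.02112 qt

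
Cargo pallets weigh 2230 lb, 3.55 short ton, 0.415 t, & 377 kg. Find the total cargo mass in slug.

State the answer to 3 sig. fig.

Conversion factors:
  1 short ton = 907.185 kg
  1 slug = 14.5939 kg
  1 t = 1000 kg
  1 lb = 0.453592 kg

344 slug

2230 lb × 0.453592 = 1011.51 kg
3.55 short ton × 907.185 = 3220.51 kg
0.415 t × 1000 = 415 kg
377 kg (already kg)
Total: 1011.51 + 3220.51 + 415 + 377 = 5024.02 kg
In slug: 5024.02 / 14.5939 = 344.255 slug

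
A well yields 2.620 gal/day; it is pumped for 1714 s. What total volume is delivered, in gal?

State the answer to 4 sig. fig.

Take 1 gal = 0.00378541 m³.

2.620 gal/day → 1.14789×10⁻⁷ m³/s
V = Q × t = 1.14789×10⁻⁷ × 1714 = 1.96748×10⁻⁴ m³
In gal: 1.96748×10⁻⁴ / 0.00378541 = 0.0519753 gal

0.05198 gal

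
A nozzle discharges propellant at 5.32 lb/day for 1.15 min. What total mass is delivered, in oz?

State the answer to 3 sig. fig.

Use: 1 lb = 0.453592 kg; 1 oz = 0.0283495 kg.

0.0680 oz

5.32 lb/day → 2.79295×10⁻⁵ kg/s
1.15 min → 69 s
m = ṁ × t = 2.79295×10⁻⁵ × 69 = 0.00192714 kg
In oz: 0.00192714 / 0.0283495 = 0.0679779 oz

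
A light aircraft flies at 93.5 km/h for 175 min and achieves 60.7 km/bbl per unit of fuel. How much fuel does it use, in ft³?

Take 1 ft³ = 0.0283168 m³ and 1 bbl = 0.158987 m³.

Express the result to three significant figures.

25.2 ft³

93.5 km/h → 25.9722 m/s
175 min → 10500 s
d = v × t = 25.9722 × 10500 = 272708 m
60.7 km/bbl → 381792 m/m³
V = d / (distance per unit fuel) = 272708 / 381792 = 0.714284 m³
In ft³: 0.714284 / 0.0283168 = 25.2247 ft³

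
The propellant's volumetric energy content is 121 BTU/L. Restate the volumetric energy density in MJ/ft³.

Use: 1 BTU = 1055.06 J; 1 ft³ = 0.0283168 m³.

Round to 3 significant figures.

121 BTU/L × 1055.06 J/BTU ÷ 0.001 m³/L = 1.27662×10⁸ J/m³
1.27662×10⁸ J/m³ ÷ 1000000 J/MJ × 0.0283168 m³/ft³ = 3.61498 MJ/ft³

3.61 MJ/ft³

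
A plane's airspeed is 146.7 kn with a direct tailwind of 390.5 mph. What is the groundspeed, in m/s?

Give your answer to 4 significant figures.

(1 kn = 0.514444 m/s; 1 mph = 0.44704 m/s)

250.0 m/s

146.7 kn × 0.514444 = 75.4689 m/s
390.5 mph × 0.44704 = 174.569 m/s
Sum: 75.4689 + 174.569 = 250.038 m/s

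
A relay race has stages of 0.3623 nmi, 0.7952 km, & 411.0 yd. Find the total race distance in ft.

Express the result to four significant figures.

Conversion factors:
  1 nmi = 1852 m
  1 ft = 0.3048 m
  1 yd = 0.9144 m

6043 ft

0.3623 nmi × 1852 → 670.98 m
0.7952 km × 1000 → 795.2 m
411.0 yd × 0.9144 → 375.818 m
Total: 670.98 + 795.2 + 375.818 = 1842 m
In ft: 1842 / 0.3048 = 6043.31 ft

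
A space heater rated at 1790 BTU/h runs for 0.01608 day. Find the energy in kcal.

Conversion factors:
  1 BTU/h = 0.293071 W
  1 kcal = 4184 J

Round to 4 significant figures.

1790 BTU/h × 0.293071 → 524.597 W
0.01608 day × 86400 → 1389.31 s
E = P × t = 524.597 W × 1389.31 s = 728828 J
728828 J ÷ (4184 J/kcal) = 174.194 kcal

174.2 kcal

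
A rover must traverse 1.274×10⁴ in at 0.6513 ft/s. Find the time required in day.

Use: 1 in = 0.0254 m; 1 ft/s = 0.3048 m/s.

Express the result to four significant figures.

0.01887 day

1.274×10⁴ in × 0.0254 = 323.596 m
0.6513 ft/s × 0.3048 = 0.198516 m/s
t = d / v = 323.596 m / 0.198516 m/s = 1630.08 s
1630.08 s ÷ (86400 s/day) = 0.0188667 day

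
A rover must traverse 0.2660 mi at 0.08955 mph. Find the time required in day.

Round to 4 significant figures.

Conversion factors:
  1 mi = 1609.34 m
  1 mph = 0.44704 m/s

0.1238 day

0.2660 mi × 1609.34 → 428.084 m
0.08955 mph × 0.44704 → 0.0400324 m/s
t = d / v = 428.084 m / 0.0400324 m/s = 10693.4 s
10693.4 s ÷ (86400 s/day) = 0.123766 day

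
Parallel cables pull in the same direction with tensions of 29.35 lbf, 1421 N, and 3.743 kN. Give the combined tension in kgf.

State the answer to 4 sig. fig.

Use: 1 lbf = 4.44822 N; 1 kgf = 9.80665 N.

539.9 kgf

29.35 lbf × 4.44822 = 130.555 N
1421 N (already N)
3.743 kN × 1000 = 3743 N
Combined: 130.555 + 1421 + 3743 = 5294.56 N
In kgf: 5294.56 / 9.80665 = 539.895 kgf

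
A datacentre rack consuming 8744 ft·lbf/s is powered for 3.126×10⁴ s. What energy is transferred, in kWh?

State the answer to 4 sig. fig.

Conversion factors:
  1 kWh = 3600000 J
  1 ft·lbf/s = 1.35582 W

102.9 kWh

8744 ft·lbf/s × 1.35582 = 11855.3 W
E = P × t = 11855.3 W × 31260 s = 3.70597×10⁸ J
3.70597×10⁸ J ÷ (3600000 J/kWh) = 102.944 kWh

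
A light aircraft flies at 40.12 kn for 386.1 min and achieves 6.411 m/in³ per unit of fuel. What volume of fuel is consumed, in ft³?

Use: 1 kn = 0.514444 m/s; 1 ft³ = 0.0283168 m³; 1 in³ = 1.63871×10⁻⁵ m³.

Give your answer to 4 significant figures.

40.12 kn → 20.6395 m/s
386.1 min → 23166 s
d = v × t = 20.6395 × 23166 = 478135 m
6.411 m/in³ → 391222 m/m³
V = d / (distance per unit fuel) = 478135 / 391222 = 1.22216 m³
In ft³: 1.22216 / 0.0283168 = 43.1602 ft³

43.16 ft³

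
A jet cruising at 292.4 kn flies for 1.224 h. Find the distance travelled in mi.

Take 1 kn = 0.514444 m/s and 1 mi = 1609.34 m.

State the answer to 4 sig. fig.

411.9 mi

292.4 kn × 0.514444 → 150.423 m/s
1.224 h × 3600 → 4406.4 s
d = v × t = 150.423 m/s × 4406.4 s = 662824 m
662824 m ÷ (1609.34 m/mi) = 411.861 mi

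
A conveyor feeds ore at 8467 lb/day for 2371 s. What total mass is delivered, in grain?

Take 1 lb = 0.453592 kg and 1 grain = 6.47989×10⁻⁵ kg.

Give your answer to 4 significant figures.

1.626×10⁶ grain

8467 lb/day → 0.044451 kg/s
m = ṁ × t = 0.044451 × 2371 = 105.393 kg
In grain: 105.393 / 6.47989×10⁻⁵ = 1.62646×10⁶ grain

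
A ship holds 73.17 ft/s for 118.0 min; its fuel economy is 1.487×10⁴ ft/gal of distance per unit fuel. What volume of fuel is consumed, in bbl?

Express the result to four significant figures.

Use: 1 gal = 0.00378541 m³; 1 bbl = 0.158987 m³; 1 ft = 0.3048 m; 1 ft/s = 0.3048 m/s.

0.8295 bbl

73.17 ft/s → 22.3022 m/s
118.0 min → 7080 s
d = v × t = 22.3022 × 7080 = 157900 m
1.487×10⁴ ft/gal → 1.19733×10⁶ m/m³
V = d / (distance per unit fuel) = 157900 / 1.19733×10⁶ = 0.131877 m³
In bbl: 0.131877 / 0.158987 = 0.829483 bbl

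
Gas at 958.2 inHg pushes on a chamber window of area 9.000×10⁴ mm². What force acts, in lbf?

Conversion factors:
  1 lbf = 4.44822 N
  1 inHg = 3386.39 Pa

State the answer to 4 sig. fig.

6.565×10⁴ lbf

958.2 inHg × 3386.39 → 3.24484×10⁶ Pa
9.000×10⁴ mm² × 10⁻⁶ → 0.09 m²
F = P × A = 3.24484×10⁶ Pa × 0.09 m² = 292036 N
292036 N ÷ (4.44822 N/lbf) = 65652.3 lbf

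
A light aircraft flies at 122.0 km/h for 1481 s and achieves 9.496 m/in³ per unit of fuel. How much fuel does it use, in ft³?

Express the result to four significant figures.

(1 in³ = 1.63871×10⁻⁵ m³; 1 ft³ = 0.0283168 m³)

3.059 ft³

122.0 km/h → 33.8889 m/s
d = v × t = 33.8889 × 1481 = 50189.5 m
9.496 m/in³ → 579480 m/m³
V = d / (distance per unit fuel) = 50189.5 / 579480 = 0.0866113 m³
In ft³: 0.0866113 / 0.0283168 = 3.05865 ft³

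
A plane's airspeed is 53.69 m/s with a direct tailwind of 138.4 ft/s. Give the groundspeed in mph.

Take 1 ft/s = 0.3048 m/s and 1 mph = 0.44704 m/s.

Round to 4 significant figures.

214.5 mph

53.69 m/s (already m/s)
138.4 ft/s × 0.3048 = 42.1843 m/s
Sum: 53.69 + 42.1843 = 95.8743 m/s
In mph: 95.8743 / 0.44704 = 214.465 mph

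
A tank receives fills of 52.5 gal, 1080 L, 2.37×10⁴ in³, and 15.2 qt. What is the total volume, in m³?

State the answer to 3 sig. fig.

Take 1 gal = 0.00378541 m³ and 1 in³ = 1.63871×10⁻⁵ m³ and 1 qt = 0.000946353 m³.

52.5 gal × 0.00378541 → 0.198734 m³
1080 L × 0.001 → 1.08 m³
2.37×10⁴ in³ × 1.63871×10⁻⁵ → 0.388374 m³
15.2 qt × 0.000946353 → 0.0143846 m³
Sum: 0.198734 + 1.08 + 0.388374 + 0.0143846 = 1.68149 m³

1.68 m³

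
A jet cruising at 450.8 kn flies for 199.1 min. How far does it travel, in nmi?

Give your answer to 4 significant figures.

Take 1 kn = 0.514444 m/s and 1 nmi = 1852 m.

1496 nmi

450.8 kn × 0.514444 → 231.911 m/s
199.1 min × 60 → 11946 s
d = v × t = 231.911 m/s × 11946 s = 2.77041×10⁶ m
2.77041×10⁶ m ÷ (1852 m/nmi) = 1495.9 nmi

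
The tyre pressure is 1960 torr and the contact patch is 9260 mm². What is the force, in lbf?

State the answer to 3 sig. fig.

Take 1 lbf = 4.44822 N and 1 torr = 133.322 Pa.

1960 torr × 133.322 = 261311 Pa
9260 mm² × 10⁻⁶ = 0.00926 m²
F = P × A = 261311 Pa × 0.00926 m² = 2419.74 N
2419.74 N ÷ (4.44822 N/lbf) = 543.979 lbf

544 lbf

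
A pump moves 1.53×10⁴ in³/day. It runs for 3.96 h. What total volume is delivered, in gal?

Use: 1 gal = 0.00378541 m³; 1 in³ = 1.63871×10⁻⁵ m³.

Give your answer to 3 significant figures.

10.9 gal

1.53×10⁴ in³/day → 2.90188×10⁻⁶ m³/s
3.96 h → 14256 s
V = Q × t = 2.90188×10⁻⁶ × 14256 = 0.0413692 m³
In gal: 0.0413692 / 0.00378541 = 10.9286 gal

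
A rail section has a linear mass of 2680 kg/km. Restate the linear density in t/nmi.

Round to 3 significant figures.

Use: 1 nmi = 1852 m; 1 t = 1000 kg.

2680 kg/km ÷ 1000 m/km = 2.68 kg/m
2.68 kg/m ÷ 1000 kg/t × 1852 m/nmi = 4.96336 t/nmi

4.96 t/nmi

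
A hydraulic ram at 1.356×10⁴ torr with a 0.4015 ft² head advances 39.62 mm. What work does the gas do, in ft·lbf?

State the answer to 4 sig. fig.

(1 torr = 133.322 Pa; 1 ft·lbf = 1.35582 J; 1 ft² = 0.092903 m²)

1.356×10⁴ torr → 1.80785×10⁶ Pa
0.4015 ft² → 0.0373006 m²
F = P × A = 1.80785×10⁶ × 0.0373006 = 67433.9 N
39.62 mm → 0.03962 m
W = F × d = 67433.9 × 0.03962 = 2671.73 J
In ft·lbf: 2671.73 / 1.35582 = 1970.56 ft·lbf

1971 ft·lbf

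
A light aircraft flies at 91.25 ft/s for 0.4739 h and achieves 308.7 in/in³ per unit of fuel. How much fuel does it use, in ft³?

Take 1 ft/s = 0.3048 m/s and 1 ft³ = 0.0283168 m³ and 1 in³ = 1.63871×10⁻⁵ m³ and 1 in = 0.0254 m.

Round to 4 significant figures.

91.25 ft/s → 27.813 m/s
0.4739 h → 1706.04 s
d = v × t = 27.813 × 1706.04 = 47450.1 m
308.7 in/in³ → 478485 m/m³
V = d / (distance per unit fuel) = 47450.1 / 478485 = 0.0991674 m³
In ft³: 0.0991674 / 0.0283168 = 3.50207 ft³

3.502 ft³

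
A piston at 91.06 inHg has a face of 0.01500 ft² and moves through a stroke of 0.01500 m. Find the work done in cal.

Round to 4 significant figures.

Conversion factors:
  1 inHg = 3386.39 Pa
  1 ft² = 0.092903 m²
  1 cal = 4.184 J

91.06 inHg → 308365 Pa
0.01500 ft² → 0.00139354 m²
F = P × A = 308365 × 0.00139354 = 429.719 N
W = F × d = 429.719 × 0.015 = 6.44578 J
In cal: 6.44578 / 4.184 = 1.54058 cal

1.541 cal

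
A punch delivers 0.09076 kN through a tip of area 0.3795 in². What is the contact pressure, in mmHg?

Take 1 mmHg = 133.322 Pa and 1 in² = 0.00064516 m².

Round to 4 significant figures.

0.09076 kN × 1000 = 90.76 N
0.3795 in² × 0.00064516 = 2.44838×10⁻⁴ m²
P = F / A = 90.76 N / 2.44838×10⁻⁴ m² = 370694 Pa
370694 Pa ÷ (133.322 Pa/mmHg) = 2780.44 mmHg

2780 mmHg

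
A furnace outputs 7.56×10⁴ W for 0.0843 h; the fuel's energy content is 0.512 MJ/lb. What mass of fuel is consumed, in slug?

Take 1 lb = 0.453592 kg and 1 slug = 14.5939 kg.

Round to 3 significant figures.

1.39 slug

0.0843 h → 303.48 s
E = P × t = 75600 × 303.48 = 2.29431×10⁷ J
0.512 MJ/lb → 1.12877×10⁶ J/kg
m = E / e_s = 2.29431×10⁷ / 1.12877×10⁶ = 20.3258 kg
In slug: 20.3258 / 14.5939 = 1.39276 slug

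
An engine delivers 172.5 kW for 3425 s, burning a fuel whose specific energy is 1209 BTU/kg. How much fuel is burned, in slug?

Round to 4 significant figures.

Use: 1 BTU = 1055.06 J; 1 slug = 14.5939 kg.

172.5 kW → 172500 W
E = P × t = 172500 × 3425 = 5.90812×10⁸ J
1209 BTU/kg → 1.27557×10⁶ J/kg
m = E / e_s = 5.90812×10⁸ / 1.27557×10⁶ = 463.175 kg
In slug: 463.175 / 14.5939 = 31.7376 slug

31.74 slug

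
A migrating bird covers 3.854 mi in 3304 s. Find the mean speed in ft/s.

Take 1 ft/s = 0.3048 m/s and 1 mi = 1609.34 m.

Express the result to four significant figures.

3.854 mi × 1609.34 → 6202.4 m
v = d / t = 6202.4 m / 3304 s = 1.87724 m/s
1.87724 m/s ÷ (0.3048 m/s/ft/s) = 6.15892 ft/s

6.159 ft/s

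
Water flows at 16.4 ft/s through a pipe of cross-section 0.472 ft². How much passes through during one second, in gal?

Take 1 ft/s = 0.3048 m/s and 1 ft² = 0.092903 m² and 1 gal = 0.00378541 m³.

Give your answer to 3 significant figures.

57.9 gal

16.4 ft/s × 0.3048 = 4.99872 m/s
0.472 ft² × 0.092903 = 0.0438502 m²
V = v × A × t = 4.99872 m/s × 0.0438502 m² × 1 s = 0.219195 m³
0.219195 m³ ÷ (0.00378541 m³/gal) = 57.9052 gal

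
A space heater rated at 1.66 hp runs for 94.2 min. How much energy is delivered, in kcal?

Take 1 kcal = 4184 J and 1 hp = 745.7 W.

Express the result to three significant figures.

1.66 hp × 745.7 = 1237.86 W
94.2 min × 60 = 5652 s
E = P × t = 1237.86 W × 5652 s = 6.99638×10⁶ J
6.99638×10⁶ J ÷ (4184 J/kcal) = 1672.17 kcal

1670 kcal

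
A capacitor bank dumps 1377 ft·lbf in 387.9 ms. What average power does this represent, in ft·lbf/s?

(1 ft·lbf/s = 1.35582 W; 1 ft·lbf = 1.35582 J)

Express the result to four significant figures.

3550 ft·lbf/s

1377 ft·lbf × 1.35582 → 1866.96 J
387.9 ms × 0.001 → 0.3879 s
P = E / t = 1866.96 J / 0.3879 s = 4812.99 W
4812.99 W ÷ (1.35582 W/ft·lbf/s) = 3549.87 ft·lbf/s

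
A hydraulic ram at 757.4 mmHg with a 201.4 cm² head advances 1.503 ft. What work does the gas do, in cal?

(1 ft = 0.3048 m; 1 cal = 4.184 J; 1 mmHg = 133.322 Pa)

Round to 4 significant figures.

757.4 mmHg → 100978 Pa
201.4 cm² → 0.02014 m²
F = P × A = 100978 × 0.02014 = 2033.7 N
1.503 ft → 0.458114 m
W = F × d = 2033.7 × 0.458114 = 931.666 J
In cal: 931.666 / 4.184 = 222.674 cal

222.7 cal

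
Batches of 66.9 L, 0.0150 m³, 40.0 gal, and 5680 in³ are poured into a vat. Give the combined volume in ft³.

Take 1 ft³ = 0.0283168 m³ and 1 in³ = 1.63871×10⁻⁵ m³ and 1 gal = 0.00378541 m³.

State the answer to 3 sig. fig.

11.5 ft³

66.9 L × 0.001 → 0.0669 m³
0.0150 m³ (already m³)
40.0 gal × 0.00378541 → 0.151416 m³
5680 in³ × 1.63871×10⁻⁵ → 0.0930787 m³
Total: 0.0669 + 0.015 + 0.151416 + 0.0930787 = 0.326395 m³
In ft³: 0.326395 / 0.0283168 = 11.5265 ft³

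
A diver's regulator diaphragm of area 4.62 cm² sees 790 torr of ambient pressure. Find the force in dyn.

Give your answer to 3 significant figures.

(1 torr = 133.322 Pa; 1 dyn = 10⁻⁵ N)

790 torr × 133.322 = 105324 Pa
4.62 cm² × 0.0001 = 4.62×10⁻⁴ m²
F = P × A = 105324 Pa × 4.62×10⁻⁴ m² = 48.6597 N
48.6597 N ÷ (10⁻⁵ N/dyn) = 4.86597×10⁶ dyn

4.87×10⁶ dyn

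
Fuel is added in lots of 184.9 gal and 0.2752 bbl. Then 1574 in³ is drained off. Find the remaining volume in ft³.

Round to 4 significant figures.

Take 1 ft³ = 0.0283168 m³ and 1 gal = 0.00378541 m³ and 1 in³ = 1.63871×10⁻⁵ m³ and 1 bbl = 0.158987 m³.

184.9 gal × 0.00378541 = 0.699922 m³
0.2752 bbl × 0.158987 = 0.0437532 m³
1574 in³ × 1.63871×10⁻⁵ = 0.0257933 m³
Net: 0.699922 + 0.0437532 − 0.0257933 = 0.717882 m³
In ft³: 0.717882 / 0.0283168 = 25.3518 ft³

25.35 ft³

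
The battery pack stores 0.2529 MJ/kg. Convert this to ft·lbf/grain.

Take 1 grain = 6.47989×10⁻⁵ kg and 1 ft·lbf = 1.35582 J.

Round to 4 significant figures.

12.09 ft·lbf/grain

0.2529 MJ/kg × 1000000 J/MJ = 252900 J/kg
252900 J/kg ÷ 1.35582 J/ft·lbf × 6.47989×10⁻⁵ kg/grain = 12.0869 ft·lbf/grain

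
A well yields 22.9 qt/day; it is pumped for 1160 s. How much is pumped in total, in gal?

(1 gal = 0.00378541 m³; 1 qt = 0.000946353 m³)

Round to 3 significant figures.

0.0769 gal

22.9 qt/day → 2.50827×10⁻⁷ m³/s
V = Q × t = 2.50827×10⁻⁷ × 1160 = 2.90959×10⁻⁴ m³
In gal: 2.90959×10⁻⁴ / 0.00378541 = 0.0768633 gal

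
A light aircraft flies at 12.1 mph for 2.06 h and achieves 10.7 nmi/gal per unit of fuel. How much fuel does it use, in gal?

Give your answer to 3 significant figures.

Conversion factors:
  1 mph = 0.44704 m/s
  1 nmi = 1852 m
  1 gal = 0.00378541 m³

2.02 gal

12.1 mph → 5.40918 m/s
2.06 h → 7416 s
d = v × t = 5.40918 × 7416 = 40114.5 m
10.7 nmi/gal → 5.23494×10⁶ m/m³
V = d / (distance per unit fuel) = 40114.5 / 5.23494×10⁶ = 0.00766284 m³
In gal: 0.00766284 / 0.00378541 = 2.02431 gal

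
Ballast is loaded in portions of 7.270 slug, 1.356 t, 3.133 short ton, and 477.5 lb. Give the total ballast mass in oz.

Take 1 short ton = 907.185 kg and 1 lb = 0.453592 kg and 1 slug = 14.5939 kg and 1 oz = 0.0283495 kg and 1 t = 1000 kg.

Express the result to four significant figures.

1.595×10⁵ oz

7.270 slug × 14.5939 → 106.098 kg
1.356 t × 1000 → 1356 kg
3.133 short ton × 907.185 → 2842.21 kg
477.5 lb × 0.453592 → 216.59 kg
Combined: 106.098 + 1356 + 2842.21 + 216.59 = 4520.9 kg
In oz: 4520.9 / 0.0283495 = 159470 oz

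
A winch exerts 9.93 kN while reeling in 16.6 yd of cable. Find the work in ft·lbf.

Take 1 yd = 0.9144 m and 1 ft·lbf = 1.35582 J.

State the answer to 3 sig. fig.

1.11×10⁵ ft·lbf

9.93 kN × 1000 → 9930 N
16.6 yd × 0.9144 → 15.179 m
W = F × d = 9930 N × 15.179 m = 150727 J
150727 J ÷ (1.35582 J/ft·lbf) = 111170 ft·lbf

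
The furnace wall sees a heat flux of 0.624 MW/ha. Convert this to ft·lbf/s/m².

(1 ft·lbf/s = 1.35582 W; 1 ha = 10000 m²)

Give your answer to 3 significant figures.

0.624 MW/ha × 1000000 W/MW ÷ 10000 m²/ha = 62.4 W/m²
62.4 W/m² ÷ 1.35582 W/ft·lbf/s = 46.0238 ft·lbf/s/m²

46.0 ft·lbf/s/m²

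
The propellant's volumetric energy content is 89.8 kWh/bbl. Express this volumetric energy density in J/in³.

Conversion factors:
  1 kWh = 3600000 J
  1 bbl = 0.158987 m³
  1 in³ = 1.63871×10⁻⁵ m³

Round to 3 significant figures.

3.33×10⁴ J/in³

89.8 kWh/bbl × 3600000 J/kWh ÷ 0.158987 m³/bbl = 2.03337×10⁹ J/m³
2.03337×10⁹ J/m³ × 1.63871×10⁻⁵ m³/in³ = 33321 J/in³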